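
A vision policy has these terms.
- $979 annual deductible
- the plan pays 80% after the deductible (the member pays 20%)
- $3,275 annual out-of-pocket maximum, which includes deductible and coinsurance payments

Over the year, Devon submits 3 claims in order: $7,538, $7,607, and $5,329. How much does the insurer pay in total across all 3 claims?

Claim 1 ($7,538): $979 finishes the deductible; $6,559 goes to coinsurance; coinsurance $6,559 × 20% = $1,311.80. Member owes $2,290.80 (running OOP $2,290.80). Insurer: $7,538 − $2,290.80 = $5,247.20.
Claim 2 ($7,607): deductible met; 20% of $7,607 = $1,521.40. That would push OOP to $3,812.20, over the $3,275 cap, so member pays $3,275 − $2,290.80 = $984.20. Insurer: $7,607 − $984.20 = $6,622.80.
Claim 3 ($5,329): 20% coinsurance on $5,329 = $1,065.80. OOP would hit $4,340.80 > $3,275, so the cap limits the member to $3,275 − $3,275 = $0. Plan pays $5,329 − $0 = $5,329.
Insurer total: $5,247.20 + $6,622.80 + $5,329 = $17,199.

$17,199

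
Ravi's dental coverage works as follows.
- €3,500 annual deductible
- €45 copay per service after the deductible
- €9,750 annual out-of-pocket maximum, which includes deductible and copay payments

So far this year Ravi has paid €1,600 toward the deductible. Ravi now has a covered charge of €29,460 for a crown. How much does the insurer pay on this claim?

Remaining deductible: €3,500 − €1,600 = €1,900.
That leaves €29,460 − €1,900 = €27,560 for the copay.
Copay on this service: €45.
So the patient owes €1,900 + €45 = €1,945 before any cap.
Year-to-date out-of-pocket becomes €1,600 + €1,945 = €3,545, still under the €9,750 maximum, so no cap applies.
Insurer pays the balance: €29,460 − €1,945 = €27,515.

€27,515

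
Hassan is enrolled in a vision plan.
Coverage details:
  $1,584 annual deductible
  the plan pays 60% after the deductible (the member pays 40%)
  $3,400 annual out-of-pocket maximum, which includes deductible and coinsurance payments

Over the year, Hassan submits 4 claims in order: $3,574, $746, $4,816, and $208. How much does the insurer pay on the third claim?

Claim 1 — $3,574: $1,584 finishes the deductible; $1,990 goes to coinsurance; 40% of $1,990 = $796. Member pays $2,380; OOP now $2,380. Insurer: $3,574 − $2,380 = $1,194.
Claim 2 — $746: deductible already satisfied, so member's share is 40% × $746 = $298.40. Member owes $298.40 (running OOP $2,678.40). Insurer: $746 − $298.40 = $447.60.
Claim 3 — $4,816: 40% coinsurance on $4,816 = $1,926.40. That would push OOP to $4,604.80, over the $3,400 cap, so member pays $3,400 − $2,678.40 = $721.60. Insurer: $4,816 − $721.60 = $4,094.40.

$4,094.40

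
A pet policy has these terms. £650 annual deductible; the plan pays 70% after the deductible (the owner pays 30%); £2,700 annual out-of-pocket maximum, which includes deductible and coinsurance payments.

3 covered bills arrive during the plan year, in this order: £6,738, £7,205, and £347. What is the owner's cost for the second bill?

£223.60

Bill 1, £6,738: £650 to deductible, leaving £6,088; 30% of £6,088 = £1,826.40. Cost to owner: £2,476.40. OOP to date £2,476.40.
Bill 2, £7,205: 30% coinsurance on £7,205 = £2,161.50. Adding that to £2,476.40 gives £4,637.90, past the £2,700 cap; owner pays only £2,700 − £2,476.40 = £223.60.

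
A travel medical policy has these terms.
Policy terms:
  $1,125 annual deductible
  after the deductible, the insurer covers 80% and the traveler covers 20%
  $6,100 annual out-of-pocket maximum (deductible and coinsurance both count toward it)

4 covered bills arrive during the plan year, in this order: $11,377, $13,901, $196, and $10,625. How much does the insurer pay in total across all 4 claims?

Claim 1 ($11,377): deductible takes $1,125, $10,252 remains; traveler's 20% is $2,050.40. Cost to traveler: $3,175.40. OOP to date $3,175.40. Insurer: $11,377 − $3,175.40 = $8,201.60.
Claim 2 ($13,901): deductible already satisfied, so traveler's share is 20% × $13,901 = $2,780.20. Cost to traveler: $2,780.20. OOP to date $5,955.60. Plan pays $13,901 − $2,780.20 = $11,120.80.
Claim 3 ($196): 20% coinsurance on $196 = $39.20. Traveler pays $39.20; OOP now $5,994.80. Plan pays $196 − $39.20 = $156.80.
Claim 4 ($10,625): deductible met; 20% of $10,625 = $2,125. OOP would hit $8,119.80 > $6,100, so the cap limits the traveler to $6,100 − $5,994.80 = $105.20. Plan pays $10,625 − $105.20 = $10,519.80.
Insurer total: $8,201.60 + $11,120.80 + $156.80 + $10,519.80 = $29,999.

$29,999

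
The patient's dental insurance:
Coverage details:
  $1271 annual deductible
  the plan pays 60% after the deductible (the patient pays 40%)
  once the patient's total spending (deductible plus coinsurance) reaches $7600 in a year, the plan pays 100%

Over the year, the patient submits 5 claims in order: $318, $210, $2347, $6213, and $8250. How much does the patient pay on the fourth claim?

Claim 1 — $318: entire amount goes to the deductible. Patient owes $318 (running OOP $318).
Claim 2 — $210: all of it applies to the deductible. Patient owes $210 (running OOP $528).
Claim 3 — $2347: $743 to deductible, leaving $1604; patient's 40% is $641.60. Cost to patient: $1384.60. OOP to date $1912.60.
Claim 4 — $6213: 40% coinsurance on $6213 = $2485.20. Patient owes $2485.20 (running OOP $4397.80).

$2485.20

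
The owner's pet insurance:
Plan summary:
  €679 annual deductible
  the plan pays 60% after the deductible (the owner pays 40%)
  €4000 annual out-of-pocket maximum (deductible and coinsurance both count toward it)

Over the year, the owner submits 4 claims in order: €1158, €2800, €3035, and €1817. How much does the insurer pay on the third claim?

Bill 1, €1158: €679 finishes the deductible; €479 goes to coinsurance; owner's 40% is €191.60. Cost to owner: €870.60. OOP to date €870.60. Insurer: €1158 − €870.60 = €287.40.
Bill 2, €2800: 40% coinsurance on €2800 = €1120. Owner pays €1120; OOP now €1990.60. Insurer: €2800 − €1120 = €1680.
Bill 3, €3035: deductible met; 40% of €3035 = €1214. Owner pays €1214; OOP now €3204.60. Plan pays €3035 − €1214 = €1821.

€1821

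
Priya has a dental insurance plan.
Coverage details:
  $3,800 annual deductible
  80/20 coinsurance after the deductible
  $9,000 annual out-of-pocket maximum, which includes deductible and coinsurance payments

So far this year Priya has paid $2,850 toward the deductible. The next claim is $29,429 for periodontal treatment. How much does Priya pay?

$6,150

Deductible still to meet: $3,800 − $2,850 = $950.
That leaves $29,429 − $950 = $28,479 for coinsurance.
20% of $28,479 = $5,695.80 falls to the patient.
That puts the patient's cost at $950 + $5,695.80 = $6,645.80 before any cap.
Year-to-date out-of-pocket would reach $2,850 + $6,645.80 = $9,495.80, above the $9,000 maximum, so the patient pays only $9,000 − $2,850 = $6,150.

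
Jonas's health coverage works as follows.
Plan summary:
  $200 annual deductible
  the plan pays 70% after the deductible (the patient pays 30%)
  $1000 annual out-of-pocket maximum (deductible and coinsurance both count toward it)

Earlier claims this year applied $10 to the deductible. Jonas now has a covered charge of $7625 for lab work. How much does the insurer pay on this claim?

Remaining deductible: $200 − $10 = $190.
The remaining $7435 (= $7625 − $190) moves to coinsurance.
Patient's 30% share of $7435 is $2230.50.
So the patient owes $190 + $2230.50 = $2420.50 before any cap.
That would bring total out-of-pocket to $2430.50, past the $1000 cap. The patient is capped at $1000 − $10 = $990 on this claim.
The plan picks up $7625 − $990 = $6635.

$6635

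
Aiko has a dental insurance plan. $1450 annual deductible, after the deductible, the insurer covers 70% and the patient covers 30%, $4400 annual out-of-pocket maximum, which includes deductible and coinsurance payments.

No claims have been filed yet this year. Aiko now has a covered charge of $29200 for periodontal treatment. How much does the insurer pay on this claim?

$24800

The full $1450 deductible is still open; $1450 of this bill applies to it.
The remaining $27750 (= $29200 − $1450) moves to coinsurance.
Patient's 30% share of $27750 is $8325.
Patient responsibility before any cap: $1450 + $8325 = $9775.
Adding $9775 to the $0 already spent would give $9775, which exceeds the $4400 cap; the patient pays just $4400 − $0 = $4400.
Insurer pays the balance: $29200 − $4400 = $24800.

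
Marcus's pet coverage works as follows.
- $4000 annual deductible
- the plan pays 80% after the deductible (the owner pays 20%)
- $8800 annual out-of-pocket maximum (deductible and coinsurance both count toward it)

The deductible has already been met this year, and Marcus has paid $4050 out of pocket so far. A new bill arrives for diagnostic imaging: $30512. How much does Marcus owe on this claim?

$4750

With the deductible met, the entire $30512 is subject to coinsurance.
Owner's 20% share of $30512 is $6102.40.
Year-to-date out-of-pocket would reach $4050 + $6102.40 = $10152.40, above the $8800 maximum, so the owner pays only $8800 − $4050 = $4750.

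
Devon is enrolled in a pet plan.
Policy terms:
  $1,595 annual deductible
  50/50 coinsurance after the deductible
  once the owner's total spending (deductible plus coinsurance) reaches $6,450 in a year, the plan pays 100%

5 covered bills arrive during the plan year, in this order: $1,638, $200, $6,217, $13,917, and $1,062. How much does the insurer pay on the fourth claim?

$12,292

#1 ($1,638): $1,595 finishes the deductible; $43 goes to coinsurance; 50% of $43 = $21.50. Cost to owner: $1,616.50. OOP to date $1,616.50. Plan pays $1,638 − $1,616.50 = $21.50.
#2 ($200): deductible met; 50% of $200 = $100. Owner owes $100 (running OOP $1,716.50). Insurer: $200 − $100 = $100.
#3 ($6,217): deductible already satisfied, so owner's share is 50% × $6,217 = $3,108.50. Owner owes $3,108.50 (running OOP $4,825). Plan pays $6,217 − $3,108.50 = $3,108.50.
#4 ($13,917): deductible already satisfied, so owner's share is 50% × $13,917 = $6,958.50. OOP would hit $11,783.50 > $6,450, so the cap limits the owner to $6,450 − $4,825 = $1,625. Insurer: $13,917 − $1,625 = $12,292.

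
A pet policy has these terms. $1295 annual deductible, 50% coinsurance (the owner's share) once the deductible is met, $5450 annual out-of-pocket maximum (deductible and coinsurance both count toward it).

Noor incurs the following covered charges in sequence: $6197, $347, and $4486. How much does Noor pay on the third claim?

$1530.50

Bill 1, $6197: deductible takes $1295, $4902 remains; coinsurance $4902 × 50% = $2451. Cost to owner: $3746. OOP to date $3746.
Bill 2, $347: deductible met; 50% of $347 = $173.50. Owner pays $173.50; OOP now $3919.50.
Bill 3, $4486: deductible met; 50% of $4486 = $2243. Adding that to $3919.50 gives $6162.50, past the $5450 cap; owner pays only $5450 − $3919.50 = $1530.50.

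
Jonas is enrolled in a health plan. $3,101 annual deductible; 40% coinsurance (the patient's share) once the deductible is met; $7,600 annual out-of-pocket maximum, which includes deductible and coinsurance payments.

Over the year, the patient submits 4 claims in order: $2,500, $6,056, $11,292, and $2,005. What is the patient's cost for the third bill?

$2,317

Claim 1 — $2,500: entire amount goes to the deductible. Patient owes $2,500 (running OOP $2,500).
Claim 2 — $6,056: $601 to deductible, leaving $5,455; coinsurance $5,455 × 40% = $2,182. Patient pays $2,783; OOP now $5,283.
Claim 3 — $11,292: deductible already satisfied, so patient's share is 40% × $11,292 = $4,516.80. That would push OOP to $9,799.80, over the $7,600 cap, so patient pays $7,600 − $5,283 = $2,317.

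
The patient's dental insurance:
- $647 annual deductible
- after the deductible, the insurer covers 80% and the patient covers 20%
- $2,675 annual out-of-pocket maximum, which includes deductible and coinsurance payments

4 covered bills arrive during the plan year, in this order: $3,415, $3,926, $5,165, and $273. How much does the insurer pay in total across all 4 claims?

$10,104

Claim 1 — $3,415: $647 finishes the deductible; $2,768 goes to coinsurance; 20% of $2,768 = $553.60. Patient owes $1,200.60 (running OOP $1,200.60). Insurer: $3,415 − $1,200.60 = $2,214.40.
Claim 2 — $3,926: 20% coinsurance on $3,926 = $785.20. Cost to patient: $785.20. OOP to date $1,985.80. Plan pays $3,926 − $785.20 = $3,140.80.
Claim 3 — $5,165: 20% coinsurance on $5,165 = $1,033. OOP would hit $3,018.80 > $2,675, so the cap limits the patient to $2,675 − $1,985.80 = $689.20. Insurer: $5,165 − $689.20 = $4,475.80.
Claim 4 — $273: 20% coinsurance on $273 = $54.60. OOP would hit $2,729.60 > $2,675, so the cap limits the patient to $2,675 − $2,675 = $0. Insurer: $273 − $0 = $273.
Insurer total = bills − patient's total = $12,779 − $2,675 = $10,104.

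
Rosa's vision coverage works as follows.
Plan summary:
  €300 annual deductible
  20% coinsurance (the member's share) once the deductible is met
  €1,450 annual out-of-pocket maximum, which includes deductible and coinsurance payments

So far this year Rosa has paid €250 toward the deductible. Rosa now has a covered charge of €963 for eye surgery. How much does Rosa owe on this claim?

Remaining deductible: €300 − €250 = €50.
That leaves €963 − €50 = €913 for coinsurance.
20% of €913 = €182.60 falls to the member.
So the member owes €50 + €182.60 = €232.60 before any cap.
Cumulative spending €250 + €232.60 = €482.60 stays under the €1,450 maximum.

€232.60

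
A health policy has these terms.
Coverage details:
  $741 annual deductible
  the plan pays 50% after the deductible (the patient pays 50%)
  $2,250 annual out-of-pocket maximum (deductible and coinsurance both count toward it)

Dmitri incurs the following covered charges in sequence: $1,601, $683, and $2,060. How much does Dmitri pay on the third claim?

$737.50

#1 ($1,601): $741 finishes the deductible; $860 goes to coinsurance; coinsurance $860 × 50% = $430. Patient owes $1,171 (running OOP $1,171).
#2 ($683): 50% coinsurance on $683 = $341.50. Patient pays $341.50; OOP now $1,512.50.
#3 ($2,060): deductible met; 50% of $2,060 = $1,030. Adding that to $1,512.50 gives $2,542.50, past the $2,250 cap; patient pays only $2,250 − $1,512.50 = $737.50.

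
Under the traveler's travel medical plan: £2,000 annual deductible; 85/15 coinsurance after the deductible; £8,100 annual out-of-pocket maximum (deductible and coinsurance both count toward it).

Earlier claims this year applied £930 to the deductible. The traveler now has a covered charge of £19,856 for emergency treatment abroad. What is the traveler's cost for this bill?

Deductible still to meet: £2,000 − £930 = £1,070.
That leaves £19,856 − £1,070 = £18,786 for coinsurance.
15% of £18,786 = £2,817.90 falls to the traveler.
So the traveler owes £1,070 + £2,817.90 = £3,887.90 before any cap.
Total out-of-pocket so far would be £930 + £3,887.90 = £4,817.90, below the £8,100 cap — no reduction.

£3,887.90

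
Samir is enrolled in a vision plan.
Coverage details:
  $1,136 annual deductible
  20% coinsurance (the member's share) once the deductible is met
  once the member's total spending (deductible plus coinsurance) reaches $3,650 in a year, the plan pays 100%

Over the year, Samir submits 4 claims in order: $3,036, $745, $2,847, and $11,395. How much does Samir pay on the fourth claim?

Claim 1 — $3,036: $1,136 to deductible, leaving $1,900; coinsurance $1,900 × 20% = $380. Cost to member: $1,516. OOP to date $1,516.
Claim 2 — $745: 20% coinsurance on $745 = $149. Member owes $149 (running OOP $1,665).
Claim 3 — $2,847: deductible already satisfied, so member's share is 20% × $2,847 = $569.40. Member owes $569.40 (running OOP $2,234.40).
Claim 4 — $11,395: 20% coinsurance on $11,395 = $2,279. Adding that to $2,234.40 gives $4,513.40, past the $3,650 cap; member pays only $3,650 − $2,234.40 = $1,415.60.

$1,415.60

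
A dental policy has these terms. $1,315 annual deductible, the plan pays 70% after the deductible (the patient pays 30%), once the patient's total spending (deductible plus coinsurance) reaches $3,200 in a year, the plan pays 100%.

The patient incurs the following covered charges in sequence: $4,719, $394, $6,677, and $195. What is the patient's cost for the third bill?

$745.60

Claim 1 ($4,719): $1,315 to deductible, leaving $3,404; coinsurance $3,404 × 30% = $1,021.20. Patient owes $2,336.20 (running OOP $2,336.20).
Claim 2 ($394): 30% coinsurance on $394 = $118.20. Patient pays $118.20; OOP now $2,454.40.
Claim 3 ($6,677): 30% coinsurance on $6,677 = $2,003.10. OOP would hit $4,457.50 > $3,200, so the cap limits the patient to $3,200 − $2,454.40 = $745.60.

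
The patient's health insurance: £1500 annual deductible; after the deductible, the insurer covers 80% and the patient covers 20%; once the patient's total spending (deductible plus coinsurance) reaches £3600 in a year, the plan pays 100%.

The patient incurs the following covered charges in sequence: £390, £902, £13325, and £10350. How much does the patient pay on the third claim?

£2308

Bill 1, £390: all of it applies to the deductible. Patient owes £390 (running OOP £390).
Bill 2, £902: fully absorbed by the deductible. Cost to patient: £902. OOP to date £1292.
Bill 3, £13325: £208 finishes the deductible; £13117 goes to coinsurance; patient's 20% is £2623.40. Claim cost before the cap: £208 + £2623.40 = £2831.40. Adding that to £1292 gives £4123.40, past the £3600 cap; patient pays only £3600 − £1292 = £2308.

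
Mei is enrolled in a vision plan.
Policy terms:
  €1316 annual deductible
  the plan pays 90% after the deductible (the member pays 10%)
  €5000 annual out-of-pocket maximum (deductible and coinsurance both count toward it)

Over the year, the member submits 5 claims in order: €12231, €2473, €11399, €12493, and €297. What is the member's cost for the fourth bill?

Claim 1 (€12231): €1316 finishes the deductible; €10915 goes to coinsurance; coinsurance €10915 × 10% = €1091.50. Member owes €2407.50 (running OOP €2407.50).
Claim 2 (€2473): 10% coinsurance on €2473 = €247.30. Cost to member: €247.30. OOP to date €2654.80.
Claim 3 (€11399): 10% coinsurance on €11399 = €1139.90. Member pays €1139.90; OOP now €3794.70.
Claim 4 (€12493): 10% coinsurance on €12493 = €1249.30. OOP would hit €5044 > €5000, so the cap limits the member to €5000 − €3794.70 = €1205.30.

€1205.30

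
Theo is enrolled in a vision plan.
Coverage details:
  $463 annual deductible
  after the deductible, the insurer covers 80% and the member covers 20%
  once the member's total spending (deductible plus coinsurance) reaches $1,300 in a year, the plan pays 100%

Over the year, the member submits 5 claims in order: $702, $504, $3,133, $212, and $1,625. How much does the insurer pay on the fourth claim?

Bill 1, $702: $463 to deductible, leaving $239; 20% of $239 = $47.80. Member pays $510.80; OOP now $510.80. Insurer: $702 − $510.80 = $191.20.
Bill 2, $504: deductible already satisfied, so member's share is 20% × $504 = $100.80. Member pays $100.80; OOP now $611.60. Plan pays $504 − $100.80 = $403.20.
Bill 3, $3,133: deductible met; 20% of $3,133 = $626.60. Member pays $626.60; OOP now $1,238.20. Plan pays $3,133 − $626.60 = $2,506.40.
Bill 4, $212: deductible already satisfied, so member's share is 20% × $212 = $42.40. Member pays $42.40; OOP now $1,280.60. Plan pays $212 − $42.40 = $169.60.

$169.60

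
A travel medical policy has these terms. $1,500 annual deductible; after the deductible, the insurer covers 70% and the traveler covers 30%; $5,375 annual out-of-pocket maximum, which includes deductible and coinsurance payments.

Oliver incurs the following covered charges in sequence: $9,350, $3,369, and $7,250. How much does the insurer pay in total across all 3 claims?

Bill 1, $9,350: $1,500 to deductible, leaving $7,850; traveler's 30% is $2,355. Traveler pays $3,855; OOP now $3,855. Plan pays $9,350 − $3,855 = $5,495.
Bill 2, $3,369: deductible met; 30% of $3,369 = $1,010.70. Traveler owes $1,010.70 (running OOP $4,865.70). Plan pays $3,369 − $1,010.70 = $2,358.30.
Bill 3, $7,250: deductible already satisfied, so traveler's share is 30% × $7,250 = $2,175. Adding that to $4,865.70 gives $7,040.70, past the $5,375 cap; traveler pays only $5,375 − $4,865.70 = $509.30. Plan pays $7,250 − $509.30 = $6,740.70.
Insurer total: $5,495 + $2,358.30 + $6,740.70 = $14,594.

$14,594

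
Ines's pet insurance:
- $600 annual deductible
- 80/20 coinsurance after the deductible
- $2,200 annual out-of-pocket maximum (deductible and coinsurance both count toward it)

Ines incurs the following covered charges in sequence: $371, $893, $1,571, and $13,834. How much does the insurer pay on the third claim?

$1,256.80

#1 ($371): entire amount goes to the deductible. Cost to owner: $371. OOP to date $371. Plan pays $371 − $371 = $0.
#2 ($893): $229 to deductible, leaving $664; owner's 20% is $132.80. Owner owes $361.80 (running OOP $732.80). Insurer: $893 − $361.80 = $531.20.
#3 ($1,571): 20% coinsurance on $1,571 = $314.20. Cost to owner: $314.20. OOP to date $1,047. Insurer: $1,571 − $314.20 = $1,256.80.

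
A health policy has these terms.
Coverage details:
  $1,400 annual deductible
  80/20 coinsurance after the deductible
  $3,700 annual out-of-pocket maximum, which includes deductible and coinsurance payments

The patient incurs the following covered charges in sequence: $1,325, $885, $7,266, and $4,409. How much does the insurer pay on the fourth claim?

Bill 1, $1,325: entire amount goes to the deductible. Patient owes $1,325 (running OOP $1,325). Insurer: $1,325 − $1,325 = $0.
Bill 2, $885: $75 finishes the deductible; $810 goes to coinsurance; coinsurance $810 × 20% = $162. Cost to patient: $237. OOP to date $1,562. Insurer: $885 − $237 = $648.
Bill 3, $7,266: 20% coinsurance on $7,266 = $1,453.20. Patient owes $1,453.20 (running OOP $3,015.20). Plan pays $7,266 − $1,453.20 = $5,812.80.
Bill 4, $4,409: deductible already satisfied, so patient's share is 20% × $4,409 = $881.80. That would push OOP to $3,897, over the $3,700 cap, so patient pays $3,700 − $3,015.20 = $684.80. Insurer: $4,409 − $684.80 = $3,724.20.

$3,724.20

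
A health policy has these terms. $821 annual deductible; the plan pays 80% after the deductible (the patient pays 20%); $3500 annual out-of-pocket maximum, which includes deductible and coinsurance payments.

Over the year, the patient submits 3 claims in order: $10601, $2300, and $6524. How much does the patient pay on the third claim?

Claim 1 — $10601: $821 to deductible, leaving $9780; coinsurance $9780 × 20% = $1956. Cost to patient: $2777. OOP to date $2777.
Claim 2 — $2300: deductible already satisfied, so patient's share is 20% × $2300 = $460. Cost to patient: $460. OOP to date $3237.
Claim 3 — $6524: deductible already satisfied, so patient's share is 20% × $6524 = $1304.80. That would push OOP to $4541.80, over the $3500 cap, so patient pays $3500 − $3237 = $263.

$263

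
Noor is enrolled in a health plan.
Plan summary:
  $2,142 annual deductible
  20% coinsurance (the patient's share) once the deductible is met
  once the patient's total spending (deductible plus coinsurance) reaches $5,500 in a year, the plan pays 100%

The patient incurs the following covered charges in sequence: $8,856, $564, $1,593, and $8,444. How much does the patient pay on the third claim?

$318.60

Bill 1, $8,856: $2,142 finishes the deductible; $6,714 goes to coinsurance; coinsurance $6,714 × 20% = $1,342.80. Patient owes $3,484.80 (running OOP $3,484.80).
Bill 2, $564: deductible already satisfied, so patient's share is 20% × $564 = $112.80. Patient pays $112.80; OOP now $3,597.60.
Bill 3, $1,593: deductible already satisfied, so patient's share is 20% × $1,593 = $318.60. Cost to patient: $318.60. OOP to date $3,916.20.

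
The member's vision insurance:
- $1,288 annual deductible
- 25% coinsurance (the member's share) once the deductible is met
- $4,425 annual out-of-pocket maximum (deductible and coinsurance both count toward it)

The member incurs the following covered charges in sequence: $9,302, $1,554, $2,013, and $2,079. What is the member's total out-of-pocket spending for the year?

$4,425

Bill 1, $9,302: $1,288 finishes the deductible; $8,014 goes to coinsurance; member's 25% is $2,003.50. Member pays $3,291.50; OOP now $3,291.50.
Bill 2, $1,554: deductible already satisfied, so member's share is 25% × $1,554 = $388.50. Cost to member: $388.50. OOP to date $3,680.
Bill 3, $2,013: deductible met; 25% of $2,013 = $503.25. Member pays $503.25; OOP now $4,183.25.
Bill 4, $2,079: 25% coinsurance on $2,079 = $519.75. That would push OOP to $4,703, over the $4,425 cap, so member pays $4,425 − $4,183.25 = $241.75.
Total paid by the member: $3,291.50 + $388.50 + $503.25 + $241.75 = $4,425.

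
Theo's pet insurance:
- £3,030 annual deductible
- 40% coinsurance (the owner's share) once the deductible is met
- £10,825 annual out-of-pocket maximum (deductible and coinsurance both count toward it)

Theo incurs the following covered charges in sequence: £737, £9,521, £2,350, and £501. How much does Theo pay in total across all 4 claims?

Claim 1 (£737): fully absorbed by the deductible. Owner pays £737; OOP now £737.
Claim 2 (£9,521): £2,293 finishes the deductible; £7,228 goes to coinsurance; coinsurance £7,228 × 40% = £2,891.20. Cost to owner: £5,184.20. OOP to date £5,921.20.
Claim 3 (£2,350): deductible met; 40% of £2,350 = £940. Owner pays £940; OOP now £6,861.20.
Claim 4 (£501): 40% coinsurance on £501 = £200.40. Cost to owner: £200.40. OOP to date £7,061.60.
Summing the owner's payments: £737 + £5,184.20 + £940 + £200.40 = £7,061.60.

£7,061.60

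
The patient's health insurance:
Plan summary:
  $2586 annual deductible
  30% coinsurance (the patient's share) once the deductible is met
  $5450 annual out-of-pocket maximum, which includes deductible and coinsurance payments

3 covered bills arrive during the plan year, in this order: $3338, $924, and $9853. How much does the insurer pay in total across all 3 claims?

Claim 1 — $3338: $2586 to deductible, leaving $752; 30% of $752 = $225.60. Patient pays $2811.60; OOP now $2811.60. Plan pays $3338 − $2811.60 = $526.40.
Claim 2 — $924: deductible met; 30% of $924 = $277.20. Cost to patient: $277.20. OOP to date $3088.80. Insurer: $924 − $277.20 = $646.80.
Claim 3 — $9853: deductible met; 30% of $9853 = $2955.90. OOP would hit $6044.70 > $5450, so the cap limits the patient to $5450 − $3088.80 = $2361.20. Plan pays $9853 − $2361.20 = $7491.80.
Insurer total = bills − patient's total = $14115 − $5450 = $8665.

$8665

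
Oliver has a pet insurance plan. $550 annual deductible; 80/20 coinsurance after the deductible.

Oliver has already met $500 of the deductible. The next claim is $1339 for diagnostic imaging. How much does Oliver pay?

Deductible still to meet: $550 − $500 = $50.
The remaining $1289 (= $1339 − $50) moves to coinsurance.
20% of $1289 = $257.80 falls to the owner.
So the owner owes $50 + $257.80 = $307.80.

$307.80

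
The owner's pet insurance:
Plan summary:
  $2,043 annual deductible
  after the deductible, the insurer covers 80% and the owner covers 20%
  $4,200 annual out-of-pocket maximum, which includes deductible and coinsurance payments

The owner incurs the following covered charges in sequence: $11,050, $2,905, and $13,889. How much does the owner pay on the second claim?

Claim 1 ($11,050): $2,043 to deductible, leaving $9,007; 20% of $9,007 = $1,801.40. Owner owes $3,844.40 (running OOP $3,844.40).
Claim 2 ($2,905): 20% coinsurance on $2,905 = $581. OOP would hit $4,425.40 > $4,200, so the cap limits the owner to $4,200 − $3,844.40 = $355.60.

$355.60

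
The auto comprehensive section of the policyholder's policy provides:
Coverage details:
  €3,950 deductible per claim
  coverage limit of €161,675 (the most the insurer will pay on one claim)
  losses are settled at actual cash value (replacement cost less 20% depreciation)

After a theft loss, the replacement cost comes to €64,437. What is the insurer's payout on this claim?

Depreciate 20%: the covered value is €64,437 × 0.8 = €51,549.60.
After the deductible, €51,549.60 − €3,950 = €47,599.60 remains.
€47,599.60 ≤ €161,675, so the limit doesn't bind; insurer pays €47,599.60.

€47,599.60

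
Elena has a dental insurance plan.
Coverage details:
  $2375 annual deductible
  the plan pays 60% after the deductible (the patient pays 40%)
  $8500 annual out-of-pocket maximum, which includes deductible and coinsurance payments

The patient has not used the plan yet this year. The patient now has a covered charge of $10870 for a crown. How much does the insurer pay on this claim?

Nothing has been paid toward the $2375 deductible, so the first $2375 of this charge is applied there.
The remaining $8495 (= $10870 − $2375) moves to coinsurance.
Coinsurance: $8495 × 40% = $3398.
That puts the patient's cost at $2375 + $3398 = $5773 before any cap.
Year-to-date out-of-pocket becomes $0 + $5773 = $5773, still under the $8500 maximum, so no cap applies.
Insurer pays the balance: $10870 − $5773 = $5097.

$5097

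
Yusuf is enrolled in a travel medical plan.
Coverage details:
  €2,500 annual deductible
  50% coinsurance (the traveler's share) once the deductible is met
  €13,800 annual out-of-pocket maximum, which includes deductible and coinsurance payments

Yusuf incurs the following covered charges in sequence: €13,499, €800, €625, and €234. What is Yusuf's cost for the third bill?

Claim 1 — €13,499: €2,500 to deductible, leaving €10,999; 50% of €10,999 = €5,499.50. Traveler owes €7,999.50 (running OOP €7,999.50).
Claim 2 — €800: deductible met; 50% of €800 = €400. Traveler pays €400; OOP now €8,399.50.
Claim 3 — €625: deductible already satisfied, so traveler's share is 50% × €625 = €312.50. Cost to traveler: €312.50. OOP to date €8,712.

€312.50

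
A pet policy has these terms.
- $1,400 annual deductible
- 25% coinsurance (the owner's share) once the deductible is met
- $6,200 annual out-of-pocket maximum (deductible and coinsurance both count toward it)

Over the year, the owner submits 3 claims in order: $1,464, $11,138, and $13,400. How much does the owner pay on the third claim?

$1,999.50

Claim 1 ($1,464): deductible takes $1,400, $64 remains; coinsurance $64 × 25% = $16. Cost to owner: $1,416. OOP to date $1,416.
Claim 2 ($11,138): 25% coinsurance on $11,138 = $2,784.50. Owner pays $2,784.50; OOP now $4,200.50.
Claim 3 ($13,400): deductible already satisfied, so owner's share is 25% × $13,400 = $3,350. OOP would hit $7,550.50 > $6,200, so the cap limits the owner to $6,200 − $4,200.50 = $1,999.50.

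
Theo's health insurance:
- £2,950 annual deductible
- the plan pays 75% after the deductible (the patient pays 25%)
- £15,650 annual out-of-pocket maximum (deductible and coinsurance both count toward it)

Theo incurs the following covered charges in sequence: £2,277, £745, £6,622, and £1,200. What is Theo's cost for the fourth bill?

Bill 1, £2,277: all of it applies to the deductible. Cost to patient: £2,277. OOP to date £2,277.
Bill 2, £745: £673 finishes the deductible; £72 goes to coinsurance; patient's 25% is £18. Patient owes £691 (running OOP £2,968).
Bill 3, £6,622: 25% coinsurance on £6,622 = £1,655.50. Patient pays £1,655.50; OOP now £4,623.50.
Bill 4, £1,200: deductible met; 25% of £1,200 = £300. Patient owes £300 (running OOP £4,923.50).

£300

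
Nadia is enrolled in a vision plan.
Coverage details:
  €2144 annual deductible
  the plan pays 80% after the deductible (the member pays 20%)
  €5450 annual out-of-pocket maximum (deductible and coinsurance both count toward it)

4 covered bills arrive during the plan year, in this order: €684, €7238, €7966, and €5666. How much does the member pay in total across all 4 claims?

Claim 1 — €684: fully absorbed by the deductible. Member owes €684 (running OOP €684).
Claim 2 — €7238: deductible takes €1460, €5778 remains; coinsurance €5778 × 20% = €1155.60. Member pays €2615.60; OOP now €3299.60.
Claim 3 — €7966: deductible met; 20% of €7966 = €1593.20. Member pays €1593.20; OOP now €4892.80.
Claim 4 — €5666: 20% coinsurance on €5666 = €1133.20. That would push OOP to €6026, over the €5450 cap, so member pays €5450 − €4892.80 = €557.20.
Summing the member's payments: €684 + €2615.60 + €1593.20 + €557.20 = €5450.

€5450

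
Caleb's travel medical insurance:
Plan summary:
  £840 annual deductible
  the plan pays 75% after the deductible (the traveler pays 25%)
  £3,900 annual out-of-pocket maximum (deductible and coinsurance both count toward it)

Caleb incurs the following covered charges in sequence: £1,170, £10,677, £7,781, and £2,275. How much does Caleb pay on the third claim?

Claim 1 (£1,170): £840 to deductible, leaving £330; 25% of £330 = £82.50. Cost to traveler: £922.50. OOP to date £922.50.
Claim 2 (£10,677): deductible met; 25% of £10,677 = £2,669.25. Cost to traveler: £2,669.25. OOP to date £3,591.75.
Claim 3 (£7,781): 25% coinsurance on £7,781 = £1,945.25. Adding that to £3,591.75 gives £5,537, past the £3,900 cap; traveler pays only £3,900 − £3,591.75 = £308.25.

£308.25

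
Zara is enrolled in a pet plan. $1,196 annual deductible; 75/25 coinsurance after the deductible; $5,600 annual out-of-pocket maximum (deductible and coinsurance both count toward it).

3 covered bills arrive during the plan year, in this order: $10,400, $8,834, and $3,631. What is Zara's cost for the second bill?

$2,103

Claim 1 — $10,400: deductible takes $1,196, $9,204 remains; coinsurance $9,204 × 25% = $2,301. Owner owes $3,497 (running OOP $3,497).
Claim 2 — $8,834: 25% coinsurance on $8,834 = $2,208.50. OOP would hit $5,705.50 > $5,600, so the cap limits the owner to $5,600 − $3,497 = $2,103.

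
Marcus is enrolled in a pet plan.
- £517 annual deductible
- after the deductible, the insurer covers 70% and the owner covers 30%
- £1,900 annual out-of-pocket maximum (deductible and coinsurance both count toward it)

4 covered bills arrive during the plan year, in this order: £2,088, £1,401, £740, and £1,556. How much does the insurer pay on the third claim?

£518

Claim 1 — £2,088: deductible takes £517, £1,571 remains; coinsurance £1,571 × 30% = £471.30. Owner pays £988.30; OOP now £988.30. Insurer: £2,088 − £988.30 = £1,099.70.
Claim 2 — £1,401: deductible already satisfied, so owner's share is 30% × £1,401 = £420.30. Owner pays £420.30; OOP now £1,408.60. Plan pays £1,401 − £420.30 = £980.70.
Claim 3 — £740: deductible already satisfied, so owner's share is 30% × £740 = £222. Cost to owner: £222. OOP to date £1,630.60. Plan pays £740 − £222 = £518.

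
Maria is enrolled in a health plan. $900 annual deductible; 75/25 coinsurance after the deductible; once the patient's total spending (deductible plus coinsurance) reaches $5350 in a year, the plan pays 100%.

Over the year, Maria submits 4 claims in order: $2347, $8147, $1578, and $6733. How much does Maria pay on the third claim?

#1 ($2347): $900 finishes the deductible; $1447 goes to coinsurance; coinsurance $1447 × 25% = $361.75. Patient owes $1261.75 (running OOP $1261.75).
#2 ($8147): deductible met; 25% of $8147 = $2036.75. Patient pays $2036.75; OOP now $3298.50.
#3 ($1578): deductible already satisfied, so patient's share is 25% × $1578 = $394.50. Patient owes $394.50 (running OOP $3693).

$394.50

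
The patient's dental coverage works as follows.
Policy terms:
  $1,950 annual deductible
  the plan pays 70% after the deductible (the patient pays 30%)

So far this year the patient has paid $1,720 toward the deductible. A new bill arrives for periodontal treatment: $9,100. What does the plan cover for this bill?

Remaining deductible: $1,950 − $1,720 = $230.
That leaves $9,100 − $230 = $8,870 for coinsurance.
Patient's 30% share of $8,870 is $2,661.
That puts the patient's cost at $230 + $2,661 = $2,891.
The plan picks up $9,100 − $2,891 = $6,209.

$6,209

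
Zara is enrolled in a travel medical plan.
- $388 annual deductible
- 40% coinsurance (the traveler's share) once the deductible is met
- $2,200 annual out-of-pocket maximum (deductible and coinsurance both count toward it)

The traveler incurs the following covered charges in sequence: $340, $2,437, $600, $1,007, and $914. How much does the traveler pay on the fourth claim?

$402.80

Claim 1 ($340): entire amount goes to the deductible. Traveler pays $340; OOP now $340.
Claim 2 ($2,437): $48 to deductible, leaving $2,389; traveler's 40% is $955.60. Traveler pays $1,003.60; OOP now $1,343.60.
Claim 3 ($600): deductible met; 40% of $600 = $240. Traveler owes $240 (running OOP $1,583.60).
Claim 4 ($1,007): deductible already satisfied, so traveler's share is 40% × $1,007 = $402.80. Cost to traveler: $402.80. OOP to date $1,986.40.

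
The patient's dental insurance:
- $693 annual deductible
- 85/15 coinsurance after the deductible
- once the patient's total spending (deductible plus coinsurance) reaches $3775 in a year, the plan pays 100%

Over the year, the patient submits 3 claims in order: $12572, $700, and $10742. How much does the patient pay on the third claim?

Claim 1 — $12572: $693 to deductible, leaving $11879; 15% of $11879 = $1781.85. Cost to patient: $2474.85. OOP to date $2474.85.
Claim 2 — $700: deductible already satisfied, so patient's share is 15% × $700 = $105. Patient owes $105 (running OOP $2579.85).
Claim 3 — $10742: deductible already satisfied, so patient's share is 15% × $10742 = $1611.30. OOP would hit $4191.15 > $3775, so the cap limits the patient to $3775 − $2579.85 = $1195.15.

$1195.15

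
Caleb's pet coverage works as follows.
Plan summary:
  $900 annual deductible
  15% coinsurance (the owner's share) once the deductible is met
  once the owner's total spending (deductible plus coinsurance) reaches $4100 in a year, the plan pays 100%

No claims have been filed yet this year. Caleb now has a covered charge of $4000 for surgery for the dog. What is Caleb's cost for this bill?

$1365

Deductible not yet touched, so the first $900 of the bill goes to the deductible.
That leaves $4000 − $900 = $3100 for coinsurance.
15% of $3100 = $465 falls to the owner.
Owner responsibility before any cap: $900 + $465 = $1365.
Total out-of-pocket so far would be $0 + $1365 = $1365, below the $4100 cap — no reduction.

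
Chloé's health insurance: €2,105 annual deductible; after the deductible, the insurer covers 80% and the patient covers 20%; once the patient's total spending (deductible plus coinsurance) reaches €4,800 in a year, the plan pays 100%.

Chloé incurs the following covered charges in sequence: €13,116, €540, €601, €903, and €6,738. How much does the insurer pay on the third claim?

#1 (€13,116): deductible takes €2,105, €11,011 remains; patient's 20% is €2,202.20. Patient pays €4,307.20; OOP now €4,307.20. Insurer: €13,116 − €4,307.20 = €8,808.80.
#2 (€540): deductible already satisfied, so patient's share is 20% × €540 = €108. Patient pays €108; OOP now €4,415.20. Insurer: €540 − €108 = €432.
#3 (€601): deductible met; 20% of €601 = €120.20. Patient owes €120.20 (running OOP €4,535.40). Plan pays €601 − €120.20 = €480.80.

€480.80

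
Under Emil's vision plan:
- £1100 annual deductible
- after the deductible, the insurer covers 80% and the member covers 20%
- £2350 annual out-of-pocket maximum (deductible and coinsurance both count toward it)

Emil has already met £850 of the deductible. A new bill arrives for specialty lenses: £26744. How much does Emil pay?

£1500

£850 of the £1100 deductible is already met, leaving £250.
The remaining £26494 (= £26744 − £250) moves to coinsurance.
20% of £26494 = £5298.80 falls to the member.
That puts the member's cost at £250 + £5298.80 = £5548.80 before any cap.
That would bring total out-of-pocket to £6398.80, past the £2350 cap. The member is capped at £2350 − £850 = £1500 on this claim.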